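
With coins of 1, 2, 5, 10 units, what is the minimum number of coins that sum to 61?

Greedy: take as many of the largest coin as possible, then repeat with the remainder.
61 = 6×10 + 1×1
Total coins = 6 + 1 = 7

7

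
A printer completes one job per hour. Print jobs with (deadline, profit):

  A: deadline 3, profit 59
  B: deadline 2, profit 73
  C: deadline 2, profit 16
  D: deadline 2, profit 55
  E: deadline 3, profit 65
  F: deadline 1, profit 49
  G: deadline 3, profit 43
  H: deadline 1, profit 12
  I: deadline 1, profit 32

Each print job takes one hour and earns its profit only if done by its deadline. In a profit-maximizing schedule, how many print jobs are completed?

3

Sort by profit descending; place each in the latest free slot ≤ its deadline.
Profit order: B=73 E=65 A=59 D=55 F=49 G=43 I=32 C=16 H=12
Assign: B→slot 2, E→slot 3, A→slot 1, D skipped, F skipped, G skipped, I skipped, C skipped, H skipped.
Slots: [1:A] [2:B] [3:E]
3 of 9 scheduled.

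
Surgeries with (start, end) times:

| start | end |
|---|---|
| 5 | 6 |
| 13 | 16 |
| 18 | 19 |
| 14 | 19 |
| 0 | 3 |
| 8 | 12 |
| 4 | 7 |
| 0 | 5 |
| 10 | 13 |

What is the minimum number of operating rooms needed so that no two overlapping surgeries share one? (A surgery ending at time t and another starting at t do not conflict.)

2

Count concurrent intervals with a sweep; the peak is the room count.
starts: [0, 0, 4, 5, 8, 10, 13, 14, 18]
ends:   [3, 5, 6, 7, 12, 13, 16, 19, 19]
s0→1 s0→2  — peak 2.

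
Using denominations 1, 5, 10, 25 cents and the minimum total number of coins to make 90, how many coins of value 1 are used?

Use the largest denomination that fits, subtract, and repeat.
90 − 3×25→15 − 1×10→5 − 1×5→0
Count of 1: 0

0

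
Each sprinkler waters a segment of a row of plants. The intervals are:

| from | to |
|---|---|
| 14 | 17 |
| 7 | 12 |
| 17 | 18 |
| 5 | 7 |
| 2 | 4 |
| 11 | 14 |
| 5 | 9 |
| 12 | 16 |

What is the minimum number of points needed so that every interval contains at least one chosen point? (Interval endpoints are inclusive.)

4

Process intervals by earliest right end; each time one isn't hit yet, stab at its right endpoint.
Sorted: [2,4] [5,7] [5,9] [7,12] [11,14] [12,16] [14,17] [17,18]
{[2,4]} hit by 4; {[5,7],[5,9],[7,12]} hit by 7; {[11,14],[12,16],[14,17]} hit by 14; {[17,18]} hit by 18.
Points: 4, 7, 14, 18 (4 total).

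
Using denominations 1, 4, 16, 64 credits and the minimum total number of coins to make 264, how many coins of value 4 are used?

2

264 = 4×64 + 2×4
Count of 4: 2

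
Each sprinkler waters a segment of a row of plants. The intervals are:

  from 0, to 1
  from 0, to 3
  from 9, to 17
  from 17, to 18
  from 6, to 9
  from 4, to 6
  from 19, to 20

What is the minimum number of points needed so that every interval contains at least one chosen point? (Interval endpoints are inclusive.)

Sorted: [0,1] [0,3] [4,6] [6,9] [9,17] [17,18] [19,20]
{[0,1],[0,3]} hit by 1; {[4,6],[6,9]} hit by 6; {[9,17],[17,18]} hit by 17; {[19,20]} hit by 20.
Points: 1, 6, 17, 20 (4 total).

4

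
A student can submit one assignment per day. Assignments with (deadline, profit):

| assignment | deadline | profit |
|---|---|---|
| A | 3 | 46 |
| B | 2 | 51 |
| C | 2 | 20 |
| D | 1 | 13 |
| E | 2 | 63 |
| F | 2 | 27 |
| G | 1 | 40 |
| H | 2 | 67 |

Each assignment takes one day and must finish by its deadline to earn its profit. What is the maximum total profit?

Profit order: H=67 E=63 B=51 A=46 G=40 F=27 C=20 D=13
Assign: H→slot 2, E→slot 1, B skipped, A→slot 3, G skipped, F skipped, C skipped, D skipped.
Slots: [1:E] [2:H] [3:A]
Profit = 63 + 67 + 46 = 176

176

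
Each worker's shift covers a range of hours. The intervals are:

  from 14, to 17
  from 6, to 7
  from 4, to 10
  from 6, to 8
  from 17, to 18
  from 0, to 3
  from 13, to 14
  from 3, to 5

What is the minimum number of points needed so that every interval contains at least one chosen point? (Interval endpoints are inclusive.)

4

Sort by right endpoint; whenever an interval is uncovered, place a point at its right end.
Sorted: [0,3] [3,5] [6,7] [6,8] [4,10] [13,14] [14,17] [17,18]
{[0,3],[3,5]} hit by 3; {[6,7],[6,8],[4,10]} hit by 7; {[13,14],[14,17]} hit by 14; {[17,18]} hit by 18.
Points: 3, 7, 14, 18 (4 total).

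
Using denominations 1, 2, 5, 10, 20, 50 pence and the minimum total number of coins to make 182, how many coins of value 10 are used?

1

182 = 3×50 + 1×20 + 1×10 + 1×2
Count of 10: 1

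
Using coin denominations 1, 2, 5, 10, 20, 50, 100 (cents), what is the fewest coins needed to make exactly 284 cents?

284 = 2×100 + 1×50 + 1×20 + 1×10 + 2×2
Total coins = 2 + 1 + 1 + 1 + 2 = 7

7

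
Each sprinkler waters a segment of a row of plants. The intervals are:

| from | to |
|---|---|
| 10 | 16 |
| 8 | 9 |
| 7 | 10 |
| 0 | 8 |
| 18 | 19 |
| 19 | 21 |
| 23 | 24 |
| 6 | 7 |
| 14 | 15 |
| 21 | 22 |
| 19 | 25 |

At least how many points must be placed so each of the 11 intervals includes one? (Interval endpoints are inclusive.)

6

By right end: [6,7]  [0,8]  [8,9]  [7,10]  [14,15]  [10,16]  [18,19]  [19,21]  [21,22]  [23,24]  [19,25]
[6,7] uncovered → point at 7; [8,9] uncovered → point at 9; [14,15] uncovered → point at 15; [18,19] uncovered → point at 19; [21,22] uncovered → point at 22; [23,24] uncovered → point at 24.
Points: 7, 9, 15, 19, 22, 24 (6 total).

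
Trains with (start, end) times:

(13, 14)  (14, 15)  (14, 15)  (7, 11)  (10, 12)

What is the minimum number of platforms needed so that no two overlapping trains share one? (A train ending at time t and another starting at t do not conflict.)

2

The answer is the maximum number of intervals overlapping at any instant.
Events (time:±→running): 7:+→1 10:+→2 … peak 2.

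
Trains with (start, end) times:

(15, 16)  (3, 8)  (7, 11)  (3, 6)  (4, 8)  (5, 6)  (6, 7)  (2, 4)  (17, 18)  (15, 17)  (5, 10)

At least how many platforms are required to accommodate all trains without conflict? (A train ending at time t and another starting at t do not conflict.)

Count concurrent intervals with a sweep; the peak is the room count.
starts: [2, 3, 3, 4, 5, 5, 6, 7, 15, 15, 17]
ends:   [4, 6, 6, 7, 8, 8, 10, 11, 16, 17, 18]
s2→1 s3→2 s3→3 e4→2 s4→3 s5→4 s5→5  — peak 5.

5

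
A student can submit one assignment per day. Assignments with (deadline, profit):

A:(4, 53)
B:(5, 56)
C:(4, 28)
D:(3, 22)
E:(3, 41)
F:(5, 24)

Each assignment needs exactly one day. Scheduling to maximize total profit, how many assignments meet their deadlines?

5

Sort by profit descending; place each in the latest free slot ≤ its deadline.
Profit order: B=56 A=53 E=41 C=28 F=24 D=22
Assign: B→slot 5, A→slot 4, E→slot 3, C→slot 2, F→slot 1, D skipped.
Slots: [1:F] [2:C] [3:E] [4:A] [5:B]
5 of 6 scheduled.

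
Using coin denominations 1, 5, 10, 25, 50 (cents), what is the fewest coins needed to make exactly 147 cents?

Use the largest denomination that fits, subtract, and repeat.
147 − 2×50→47 − 1×25→22 − 2×10→2 − 2×1→0
Total coins = 2 + 1 + 2 + 2 = 7

7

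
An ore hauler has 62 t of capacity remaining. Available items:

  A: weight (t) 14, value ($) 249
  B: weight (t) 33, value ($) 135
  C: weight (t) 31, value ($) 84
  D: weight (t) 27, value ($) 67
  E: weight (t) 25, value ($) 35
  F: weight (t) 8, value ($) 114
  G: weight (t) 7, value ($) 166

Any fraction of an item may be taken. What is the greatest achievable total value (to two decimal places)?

664.00

Sort by value per unit weight and fill in that order.
Order: G (166/7=23.71) > A (249/14=17.79) > F (114/8=14.25) > B (135/33=4.09) > C (84/31=2.71) > D (67/27=2.48) > E (35/25=1.40)
Fill: take G (7 @ 166) → take A (14 @ 249) → take F (8 @ 114) → take B (33 @ 135); 62/62 used.
Total value = 664.00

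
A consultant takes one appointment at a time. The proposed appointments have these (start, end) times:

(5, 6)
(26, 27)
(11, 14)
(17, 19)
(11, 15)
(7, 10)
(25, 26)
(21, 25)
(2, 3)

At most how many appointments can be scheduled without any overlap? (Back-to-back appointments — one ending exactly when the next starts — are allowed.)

Sorted by end: (2,3)  (5,6)  (7,10)  (11,14)  (11,15)  (17,19)  (21,25)  (25,26)  (26,27)
take (2,3); take (5,6); take (7,10); take (11,14); take (17,19); take (21,25); take (25,26); take (26,27).
Selected 8 appointments.

8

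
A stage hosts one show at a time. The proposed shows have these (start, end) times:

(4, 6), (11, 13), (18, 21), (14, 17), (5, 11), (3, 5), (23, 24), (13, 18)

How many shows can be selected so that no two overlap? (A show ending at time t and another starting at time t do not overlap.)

6

Sort by end time and greedily take each interval whose start is ≥ the last chosen end.
By end time: (3,5), (4,6), (5,11), (11,13), (14,17), (13,18), (18,21), (23,24).
Pick (3,5); next start ≥ 5 → (5,11); next start ≥ 11 → (11,13); next start ≥ 13 → (14,17); next start ≥ 17 → (18,21); next start ≥ 21 → (23,24).
Selected 6 shows.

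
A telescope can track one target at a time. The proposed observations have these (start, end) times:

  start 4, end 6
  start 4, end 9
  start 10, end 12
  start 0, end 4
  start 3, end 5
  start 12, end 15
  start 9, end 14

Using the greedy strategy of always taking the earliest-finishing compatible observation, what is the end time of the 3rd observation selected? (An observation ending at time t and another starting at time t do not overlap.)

12

Greedy by earliest finish: after sorting by end time, pick each interval compatible with the last pick.
Sorted by end: (0,4)  (3,5)  (4,6)  (4,9)  (10,12)  (9,14)  (12,15)
take (0,4); take (4,6); take (10,12); take (12,15).
Selected: (0,4) (4,6) (10,12) (12,15)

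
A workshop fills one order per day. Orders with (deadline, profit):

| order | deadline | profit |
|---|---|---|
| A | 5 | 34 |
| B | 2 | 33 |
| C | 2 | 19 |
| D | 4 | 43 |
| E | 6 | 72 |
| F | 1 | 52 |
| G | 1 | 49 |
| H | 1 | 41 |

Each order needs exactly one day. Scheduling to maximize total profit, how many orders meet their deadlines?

5

Take jobs in profit order; each goes to the latest open slot no later than its deadline.
Profit order: E=72 F=52 G=49 D=43 H=41 A=34 B=33 C=19
Assign: E→slot 6, F→slot 1, G skipped, D→slot 4, H skipped, A→slot 5, B→slot 2, C skipped.
Slots: [1:F] [2:B] [4:D] [5:A] [6:E]
5 of 8 scheduled.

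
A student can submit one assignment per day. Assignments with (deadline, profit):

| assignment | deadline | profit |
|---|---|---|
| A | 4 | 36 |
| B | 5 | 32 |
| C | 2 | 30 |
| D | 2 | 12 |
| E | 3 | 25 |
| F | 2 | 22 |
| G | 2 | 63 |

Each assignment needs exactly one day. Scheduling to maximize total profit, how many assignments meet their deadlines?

Profit order: G=63 A=36 B=32 C=30 E=25 F=22 D=12
Assign: G→slot 2, A→slot 4, B→slot 5, C→slot 1, E→slot 3, F skipped, D skipped.
Slots: [1:C] [2:G] [3:E] [4:A] [5:B]
5 of 7 scheduled.

5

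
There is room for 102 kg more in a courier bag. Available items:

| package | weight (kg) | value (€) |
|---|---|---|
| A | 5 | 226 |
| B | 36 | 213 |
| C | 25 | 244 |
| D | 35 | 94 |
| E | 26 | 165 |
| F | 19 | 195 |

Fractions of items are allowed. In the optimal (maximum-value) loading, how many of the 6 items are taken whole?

Greedy by value/weight ratio, highest first.
Ratios (sorted): A 45.20, F 10.26, C 9.76, E 6.35, B 5.92, D 2.69
take A (5 @ 226); take F (19 @ 195); take C (25 @ 244); take E (26 @ 165); take 27/36 of B → 159.75. Capacity used 102/102.
4 item(s) taken whole; one partial (take 27/36 of B).

4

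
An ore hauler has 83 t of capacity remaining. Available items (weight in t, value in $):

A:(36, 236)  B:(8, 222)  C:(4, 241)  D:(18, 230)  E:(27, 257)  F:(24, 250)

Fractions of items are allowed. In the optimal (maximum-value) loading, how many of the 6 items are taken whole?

5

Order: C (241/4=60.25) > B (222/8=27.75) > D (230/18=12.78) > F (250/24=10.42) > E (257/27=9.52) > A (236/36=6.56)
Fill: take C (4 @ 241) → take B (8 @ 222) → take D (18 @ 230) → take F (24 @ 250) → take E (27 @ 257) → take 2/36 of A → 13.11; 83/83 used.
5 item(s) taken whole; one partial (take 2/36 of A).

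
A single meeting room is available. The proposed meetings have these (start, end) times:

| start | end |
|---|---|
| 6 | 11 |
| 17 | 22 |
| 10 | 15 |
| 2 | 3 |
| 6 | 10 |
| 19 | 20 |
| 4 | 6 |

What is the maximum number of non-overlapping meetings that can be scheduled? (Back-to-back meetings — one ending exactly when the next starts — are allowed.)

Greedy by earliest finish: after sorting by end time, pick each interval compatible with the last pick.
Sorted by end: (2,3)  (4,6)  (6,10)  (6,11)  (10,15)  (19,20)  (17,22)
take (2,3); take (4,6); take (6,10); skip (6,11); take (10,15); take (19,20); skip (17,22).
Selected 5 meetings.

5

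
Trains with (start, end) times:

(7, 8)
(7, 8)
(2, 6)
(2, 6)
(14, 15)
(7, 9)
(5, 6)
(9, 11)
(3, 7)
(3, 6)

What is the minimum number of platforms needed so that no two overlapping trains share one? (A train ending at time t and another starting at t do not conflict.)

5

Events (time:±→running): 2:+→1 2:+→2 3:+→3 3:+→4 5:+→5 … peak 5.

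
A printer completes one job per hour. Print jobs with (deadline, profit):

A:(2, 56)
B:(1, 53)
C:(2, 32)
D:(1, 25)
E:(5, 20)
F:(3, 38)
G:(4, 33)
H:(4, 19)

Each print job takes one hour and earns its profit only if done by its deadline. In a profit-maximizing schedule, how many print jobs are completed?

By profit: A(d2,56), B(d1,53), F(d3,38), G(d4,33), C(d2,32), D(d1,25), E(d5,20), H(d4,19)
A→slot 2; B→slot 1; F→slot 3; G→slot 4; C skipped; D skipped; E→slot 5; H skipped.
5 of 8 scheduled.

5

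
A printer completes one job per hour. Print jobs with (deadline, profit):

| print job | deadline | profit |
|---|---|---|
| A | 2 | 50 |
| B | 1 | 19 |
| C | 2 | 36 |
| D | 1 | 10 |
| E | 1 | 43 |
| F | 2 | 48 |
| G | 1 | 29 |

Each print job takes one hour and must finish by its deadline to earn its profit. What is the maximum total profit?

98

Sort by profit descending; place each in the latest free slot ≤ its deadline.
By profit: A(d2,50), F(d2,48), E(d1,43), C(d2,36), G(d1,29), B(d1,19), D(d1,10)
A→slot 2; F→slot 1; E skipped; C skipped; G skipped; B skipped; D skipped.
Profit = 48 + 50 = 98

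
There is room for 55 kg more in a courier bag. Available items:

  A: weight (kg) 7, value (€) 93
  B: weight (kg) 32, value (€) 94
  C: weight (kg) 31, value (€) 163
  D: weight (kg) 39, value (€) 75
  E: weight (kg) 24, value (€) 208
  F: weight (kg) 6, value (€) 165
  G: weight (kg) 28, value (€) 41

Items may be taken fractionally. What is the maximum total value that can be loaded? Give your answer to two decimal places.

560.65

Order: F (165/6=27.50) > A (93/7=13.29) > E (208/24=8.67) > C (163/31=5.26) > B (94/32=2.94) > D (75/39=1.92) > G (41/28=1.46)
Fill: take F (6 @ 165) → take A (7 @ 93) → take E (24 @ 208) → take 18/31 of C → 94.65; 55/55 used.
Total value = 560.65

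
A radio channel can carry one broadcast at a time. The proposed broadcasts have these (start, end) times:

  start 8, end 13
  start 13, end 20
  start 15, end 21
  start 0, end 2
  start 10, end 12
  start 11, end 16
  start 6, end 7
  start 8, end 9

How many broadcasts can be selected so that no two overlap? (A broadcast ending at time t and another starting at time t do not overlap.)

5

By end time: (0,2), (6,7), (8,9), (10,12), (8,13), (11,16), (13,20), (15,21).
Pick (0,2); next start ≥ 2 → (6,7); next start ≥ 7 → (8,9); next start ≥ 9 → (10,12); next start ≥ 12 → (13,20).
Selected 5 broadcasts.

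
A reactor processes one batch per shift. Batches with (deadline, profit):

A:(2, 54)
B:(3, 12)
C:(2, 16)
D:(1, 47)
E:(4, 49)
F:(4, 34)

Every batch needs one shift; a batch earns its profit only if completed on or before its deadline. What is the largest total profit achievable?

Sort by profit descending; place each in the latest free slot ≤ its deadline.
By profit: A(d2,54), E(d4,49), D(d1,47), F(d4,34), C(d2,16), B(d3,12)
A→slot 2; E→slot 4; D→slot 1; F→slot 3; C skipped; B skipped.
Profit = 47 + 54 + 34 + 49 = 184

184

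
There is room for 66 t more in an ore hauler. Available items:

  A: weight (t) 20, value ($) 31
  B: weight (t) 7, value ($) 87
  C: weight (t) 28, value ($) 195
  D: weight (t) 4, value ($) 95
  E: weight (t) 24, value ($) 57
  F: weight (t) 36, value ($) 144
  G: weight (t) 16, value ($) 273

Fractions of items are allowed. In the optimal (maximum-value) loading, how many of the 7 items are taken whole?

Order: D (95/4=23.75) > G (273/16=17.06) > B (87/7=12.43) > C (195/28=6.96) > F (144/36=4.00) > E (57/24=2.38) > A (31/20=1.55)
Fill: take D (4 @ 95) → take G (16 @ 273) → take B (7 @ 87) → take C (28 @ 195) → take 11/36 of F → 44.00; 66/66 used.
4 item(s) taken whole; one partial (take 11/36 of F).

4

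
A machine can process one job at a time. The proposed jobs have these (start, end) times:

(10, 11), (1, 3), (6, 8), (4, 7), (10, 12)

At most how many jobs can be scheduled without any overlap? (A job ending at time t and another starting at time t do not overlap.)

3

Sort by end time and greedily take each interval whose start is ≥ the last chosen end.
By end time: (1,3), (4,7), (6,8), (10,11), (10,12).
Pick (1,3); next start ≥ 3 → (4,7); next start ≥ 7 → (10,11).
Selected 3 jobs.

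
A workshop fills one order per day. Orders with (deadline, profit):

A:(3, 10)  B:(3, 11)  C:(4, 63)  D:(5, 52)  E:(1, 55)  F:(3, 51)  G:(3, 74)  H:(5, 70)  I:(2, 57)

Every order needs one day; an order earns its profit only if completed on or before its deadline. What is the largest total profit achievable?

Take jobs in profit order; each goes to the latest open slot no later than its deadline.
By profit: G(d3,74), H(d5,70), C(d4,63), I(d2,57), E(d1,55), D(d5,52), F(d3,51), B(d3,11), A(d3,10)
G→slot 3; H→slot 5; C→slot 4; I→slot 2; E→slot 1; D skipped; F skipped; B skipped; A skipped.
Profit = 55 + 57 + 74 + 63 + 70 = 319

319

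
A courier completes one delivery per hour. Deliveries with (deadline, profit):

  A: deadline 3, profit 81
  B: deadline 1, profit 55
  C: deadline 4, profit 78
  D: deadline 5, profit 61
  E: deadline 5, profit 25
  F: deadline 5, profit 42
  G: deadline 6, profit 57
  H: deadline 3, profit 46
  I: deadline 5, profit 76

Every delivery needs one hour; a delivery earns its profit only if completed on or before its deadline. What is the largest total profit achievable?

By profit: A(d3,81), C(d4,78), I(d5,76), D(d5,61), G(d6,57), B(d1,55), H(d3,46), F(d5,42), E(d5,25)
A→slot 3; C→slot 4; I→slot 5; D→slot 2; G→slot 6; B→slot 1; H skipped; F skipped; E skipped.
Profit = 55 + 61 + 81 + 78 + 76 + 57 = 408

408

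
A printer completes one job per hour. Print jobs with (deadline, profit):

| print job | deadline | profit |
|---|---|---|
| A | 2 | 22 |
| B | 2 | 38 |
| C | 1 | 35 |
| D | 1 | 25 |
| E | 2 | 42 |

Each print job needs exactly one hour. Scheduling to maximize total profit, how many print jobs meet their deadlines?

2

Profit order: E=42 B=38 C=35 D=25 A=22
Assign: E→slot 2, B→slot 1, C skipped, D skipped, A skipped.
Slots: [1:B] [2:E]
2 of 5 scheduled.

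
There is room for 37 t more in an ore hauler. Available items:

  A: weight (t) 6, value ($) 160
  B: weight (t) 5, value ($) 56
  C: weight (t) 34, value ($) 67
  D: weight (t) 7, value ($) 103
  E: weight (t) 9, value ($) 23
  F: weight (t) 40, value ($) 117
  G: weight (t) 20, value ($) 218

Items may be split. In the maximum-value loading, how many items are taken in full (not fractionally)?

3

Order: A (160/6=26.67) > D (103/7=14.71) > B (56/5=11.20) > G (218/20=10.90) > F (117/40=2.92) > E (23/9=2.56) > C (67/34=1.97)
Fill: take A (6 @ 160) → take D (7 @ 103) → take B (5 @ 56) → take 19/20 of G → 207.10; 37/37 used.
3 item(s) taken whole; one partial (take 19/20 of G).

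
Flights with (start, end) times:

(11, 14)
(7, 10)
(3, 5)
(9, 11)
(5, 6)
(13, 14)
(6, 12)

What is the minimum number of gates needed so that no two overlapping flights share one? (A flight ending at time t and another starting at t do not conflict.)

3

The answer is the maximum number of intervals overlapping at any instant.
Events (time:±→running): 3:+→1 5:-→0 5:+→1 6:-→0 6:+→1 7:+→2 9:+→3 … peak 3.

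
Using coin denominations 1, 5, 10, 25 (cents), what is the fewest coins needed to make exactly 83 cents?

83 − 3×25→8 − 1×5→3 − 3×1→0
Total coins = 3 + 1 + 3 = 7

7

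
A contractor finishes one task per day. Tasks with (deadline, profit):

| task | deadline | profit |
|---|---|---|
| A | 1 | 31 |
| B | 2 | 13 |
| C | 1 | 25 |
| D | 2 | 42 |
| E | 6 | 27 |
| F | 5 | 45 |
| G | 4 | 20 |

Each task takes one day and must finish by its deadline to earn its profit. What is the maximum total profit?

165

By profit: F(d5,45), D(d2,42), A(d1,31), E(d6,27), C(d1,25), G(d4,20), B(d2,13)
F→slot 5; D→slot 2; A→slot 1; E→slot 6; C skipped; G→slot 4; B skipped.
Profit = 31 + 42 + 20 + 45 + 27 = 165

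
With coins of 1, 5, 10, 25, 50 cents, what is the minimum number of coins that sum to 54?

5

54 = 1×50 + 4×1
Total coins = 1 + 4 = 5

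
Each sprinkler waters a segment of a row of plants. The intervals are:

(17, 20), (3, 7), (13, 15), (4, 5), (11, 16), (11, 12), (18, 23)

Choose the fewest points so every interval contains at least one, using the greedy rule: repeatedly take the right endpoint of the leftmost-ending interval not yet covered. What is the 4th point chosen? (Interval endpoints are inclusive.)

Process intervals by earliest right end; each time one isn't hit yet, stab at its right endpoint.
By right end: [4,5]  [3,7]  [11,12]  [13,15]  [11,16]  [17,20]  [18,23]
[4,5] uncovered → point at 5; [11,12] uncovered → point at 12; [13,15] uncovered → point at 15; [17,20] uncovered → point at 20.
Points: 5, 12, 15, 20 (4 total).

20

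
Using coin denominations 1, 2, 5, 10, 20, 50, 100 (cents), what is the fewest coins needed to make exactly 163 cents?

5

163 − 1×100→63 − 1×50→13 − 1×10→3 − 1×2→1 − 1×1→0
Total coins = 1 + 1 + 1 + 1 + 1 = 5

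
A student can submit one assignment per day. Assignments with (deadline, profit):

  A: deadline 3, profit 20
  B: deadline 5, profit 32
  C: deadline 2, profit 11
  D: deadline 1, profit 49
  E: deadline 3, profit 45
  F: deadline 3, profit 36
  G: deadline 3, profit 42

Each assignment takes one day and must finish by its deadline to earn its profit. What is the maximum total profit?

168

By profit: D(d1,49), E(d3,45), G(d3,42), F(d3,36), B(d5,32), A(d3,20), C(d2,11)
D→slot 1; E→slot 3; G→slot 2; F skipped; B→slot 5; A skipped; C skipped.
Profit = 49 + 42 + 45 + 32 = 168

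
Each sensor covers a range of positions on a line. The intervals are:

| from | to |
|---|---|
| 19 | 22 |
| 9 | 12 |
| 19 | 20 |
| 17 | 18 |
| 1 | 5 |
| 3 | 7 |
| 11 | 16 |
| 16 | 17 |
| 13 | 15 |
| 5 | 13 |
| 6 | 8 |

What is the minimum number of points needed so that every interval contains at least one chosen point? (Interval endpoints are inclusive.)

6

By right end: [1,5]  [3,7]  [6,8]  [9,12]  [5,13]  [13,15]  [11,16]  [16,17]  [17,18]  [19,20]  [19,22]
[1,5] uncovered → point at 5; [6,8] uncovered → point at 8; [9,12] uncovered → point at 12; [13,15] uncovered → point at 15; [16,17] uncovered → point at 17; [19,20] uncovered → point at 20.
Points: 5, 8, 12, 15, 17, 20 (6 total).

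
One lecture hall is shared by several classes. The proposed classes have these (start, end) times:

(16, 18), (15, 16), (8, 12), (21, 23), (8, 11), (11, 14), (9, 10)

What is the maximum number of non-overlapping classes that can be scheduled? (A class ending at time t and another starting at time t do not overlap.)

5

Order by finish time; keep every interval that doesn't clash with the previous kept one.
By end time: (9,10), (8,11), (8,12), (11,14), (15,16), (16,18), (21,23).
Pick (9,10); next start ≥ 10 → (11,14); next start ≥ 14 → (15,16); next start ≥ 16 → (16,18); next start ≥ 18 → (21,23).
Selected 5 classes.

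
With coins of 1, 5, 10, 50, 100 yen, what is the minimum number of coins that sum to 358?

358 − 3×100→58 − 1×50→8 − 1×5→3 − 3×1→0
Total coins = 3 + 1 + 1 + 3 = 8

8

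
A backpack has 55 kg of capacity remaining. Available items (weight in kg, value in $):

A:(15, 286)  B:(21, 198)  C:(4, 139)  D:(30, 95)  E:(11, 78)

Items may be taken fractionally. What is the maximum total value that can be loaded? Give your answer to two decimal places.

Sort by value per unit weight and fill in that order.
Order: C (139/4=34.75) > A (286/15=19.07) > B (198/21=9.43) > E (78/11=7.09) > D (95/30=3.17)
Fill: take C (4 @ 139) → take A (15 @ 286) → take B (21 @ 198) → take E (11 @ 78) → take 4/30 of D → 12.67; 55/55 used.
Total value = 713.67

713.67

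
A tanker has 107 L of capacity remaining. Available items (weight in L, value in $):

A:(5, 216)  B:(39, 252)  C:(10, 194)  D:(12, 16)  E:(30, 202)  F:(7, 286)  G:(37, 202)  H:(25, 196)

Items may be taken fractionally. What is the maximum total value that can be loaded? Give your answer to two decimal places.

Order: A (216/5=43.20) > F (286/7=40.86) > C (194/10=19.40) > H (196/25=7.84) > E (202/30=6.73) > B (252/39=6.46) > G (202/37=5.46) > D (16/12=1.33)
Fill: take A (5 @ 216) → take F (7 @ 286) → take C (10 @ 194) → take H (25 @ 196) → take E (30 @ 202) → take 30/39 of B → 193.85; 107/107 used.
Total value = 1287.85

1287.85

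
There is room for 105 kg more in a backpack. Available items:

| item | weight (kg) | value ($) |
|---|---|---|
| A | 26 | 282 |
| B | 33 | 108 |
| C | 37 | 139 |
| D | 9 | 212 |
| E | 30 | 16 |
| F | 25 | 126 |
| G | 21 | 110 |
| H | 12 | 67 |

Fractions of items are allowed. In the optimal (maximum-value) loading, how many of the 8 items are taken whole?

Ratios (sorted): D 23.56, A 10.85, H 5.58, G 5.24, F 5.04, C 3.76, B 3.27, E 0.53
take D (9 @ 212); take A (26 @ 282); take H (12 @ 67); take G (21 @ 110); take F (25 @ 126); take 12/37 of C → 45.08. Capacity used 105/105.
5 item(s) taken whole; one partial (take 12/37 of C).

5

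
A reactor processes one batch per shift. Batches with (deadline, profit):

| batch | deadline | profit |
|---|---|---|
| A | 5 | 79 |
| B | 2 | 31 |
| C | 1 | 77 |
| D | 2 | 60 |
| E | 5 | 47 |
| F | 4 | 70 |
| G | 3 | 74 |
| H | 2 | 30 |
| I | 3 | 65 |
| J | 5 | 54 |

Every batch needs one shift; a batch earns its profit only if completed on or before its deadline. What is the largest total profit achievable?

365

By profit: A(d5,79), C(d1,77), G(d3,74), F(d4,70), I(d3,65), D(d2,60), J(d5,54), E(d5,47), B(d2,31), H(d2,30)
A→slot 5; C→slot 1; G→slot 3; F→slot 4; I→slot 2; D skipped; J skipped; E skipped; B skipped; H skipped.
Profit = 77 + 65 + 74 + 70 + 79 = 365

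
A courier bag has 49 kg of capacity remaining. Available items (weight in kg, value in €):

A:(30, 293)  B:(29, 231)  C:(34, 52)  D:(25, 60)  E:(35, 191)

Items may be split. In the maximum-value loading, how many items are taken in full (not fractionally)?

1

Order: A (293/30=9.77) > B (231/29=7.97) > E (191/35=5.46) > D (60/25=2.40) > C (52/34=1.53)
Fill: take A (30 @ 293) → take 19/29 of B → 151.34; 49/49 used.
1 item(s) taken whole; one partial (take 19/29 of B).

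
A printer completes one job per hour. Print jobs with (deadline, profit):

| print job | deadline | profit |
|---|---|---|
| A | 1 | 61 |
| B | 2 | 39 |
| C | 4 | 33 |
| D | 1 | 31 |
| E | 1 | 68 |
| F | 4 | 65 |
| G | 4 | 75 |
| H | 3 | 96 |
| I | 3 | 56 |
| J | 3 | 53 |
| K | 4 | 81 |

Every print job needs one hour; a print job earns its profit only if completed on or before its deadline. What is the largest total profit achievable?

Profit order: H=96 K=81 G=75 E=68 F=65 A=61 I=56 J=53 B=39 C=33 D=31
Assign: H→slot 3, K→slot 4, G→slot 2, E→slot 1, F skipped, A skipped, I skipped, J skipped, B skipped, C skipped, D skipped.
Slots: [1:E] [2:G] [3:H] [4:K]
Profit = 68 + 75 + 96 + 81 = 320

320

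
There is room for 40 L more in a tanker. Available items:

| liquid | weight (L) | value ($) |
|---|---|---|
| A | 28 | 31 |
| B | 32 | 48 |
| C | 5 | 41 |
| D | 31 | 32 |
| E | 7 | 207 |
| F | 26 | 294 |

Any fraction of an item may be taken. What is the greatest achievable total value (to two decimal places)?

Sort by value per unit weight and fill in that order.
Ratios (sorted): E 29.57, F 11.31, C 8.20, B 1.50, A 1.11, D 1.03
take E (7 @ 207); take F (26 @ 294); take C (5 @ 41); take 2/32 of B → 3.00. Capacity used 40/40.
Total value = 545.00

545.00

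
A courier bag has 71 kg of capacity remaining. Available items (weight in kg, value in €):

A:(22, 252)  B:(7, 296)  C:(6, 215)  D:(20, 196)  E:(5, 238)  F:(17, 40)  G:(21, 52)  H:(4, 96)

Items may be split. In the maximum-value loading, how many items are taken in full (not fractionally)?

Order: E (238/5=47.60) > B (296/7=42.29) > C (215/6=35.83) > H (96/4=24.00) > A (252/22=11.45) > D (196/20=9.80) > G (52/21=2.48) > F (40/17=2.35)
Fill: take E (5 @ 238) → take B (7 @ 296) → take C (6 @ 215) → take H (4 @ 96) → take A (22 @ 252) → take D (20 @ 196) → take 7/21 of G → 17.33; 71/71 used.
6 item(s) taken whole; one partial (take 7/21 of G).

6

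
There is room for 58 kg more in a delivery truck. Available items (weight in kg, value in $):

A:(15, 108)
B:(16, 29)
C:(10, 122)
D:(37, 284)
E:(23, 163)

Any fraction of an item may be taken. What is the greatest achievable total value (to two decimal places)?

Sort by value per unit weight and fill in that order.
Order: C (122/10=12.20) > D (284/37=7.68) > A (108/15=7.20) > E (163/23=7.09) > B (29/16=1.81)
Fill: take C (10 @ 122) → take D (37 @ 284) → take 11/15 of A → 79.20; 58/58 used.
Total value = 485.20

485.20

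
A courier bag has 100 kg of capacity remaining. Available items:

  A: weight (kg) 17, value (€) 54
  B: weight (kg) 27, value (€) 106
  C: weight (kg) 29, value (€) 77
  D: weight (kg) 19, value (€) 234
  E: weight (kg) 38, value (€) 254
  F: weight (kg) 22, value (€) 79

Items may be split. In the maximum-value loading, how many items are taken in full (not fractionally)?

Ratios (sorted): D 12.32, E 6.68, B 3.93, F 3.59, A 3.18, C 2.66
take D (19 @ 234); take E (38 @ 254); take B (27 @ 106); take 16/22 of F → 57.45. Capacity used 100/100.
3 item(s) taken whole; one partial (take 16/22 of F).

3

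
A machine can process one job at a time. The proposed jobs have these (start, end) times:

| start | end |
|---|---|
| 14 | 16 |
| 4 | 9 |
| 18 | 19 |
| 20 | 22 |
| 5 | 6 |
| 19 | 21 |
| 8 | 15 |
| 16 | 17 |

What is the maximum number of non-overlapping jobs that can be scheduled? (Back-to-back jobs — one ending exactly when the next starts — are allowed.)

5

Sort by end time and greedily take each interval whose start is ≥ the last chosen end.
Sorted by end: (5,6)  (4,9)  (8,15)  (14,16)  (16,17)  (18,19)  (19,21)  (20,22)
take (5,6); skip (4,9); take (8,15); take (16,17); take (18,19); take (19,21); skip (20,22).
Selected 5 jobs.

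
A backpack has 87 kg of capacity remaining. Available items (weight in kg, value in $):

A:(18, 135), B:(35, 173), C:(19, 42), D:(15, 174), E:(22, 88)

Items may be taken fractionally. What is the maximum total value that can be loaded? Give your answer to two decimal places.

Greedy by value/weight ratio, highest first.
Ratios (sorted): D 11.60, A 7.50, B 4.94, E 4.00, C 2.21
take D (15 @ 174); take A (18 @ 135); take B (35 @ 173); take 19/22 of E → 76.00. Capacity used 87/87.
Total value = 558.00

558.00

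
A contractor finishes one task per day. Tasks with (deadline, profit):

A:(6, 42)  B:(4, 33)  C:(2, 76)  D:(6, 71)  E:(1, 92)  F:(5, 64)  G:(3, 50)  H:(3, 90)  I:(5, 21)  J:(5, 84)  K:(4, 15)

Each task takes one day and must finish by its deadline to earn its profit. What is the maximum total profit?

477

Take jobs in profit order; each goes to the latest open slot no later than its deadline.
By profit: E(d1,92), H(d3,90), J(d5,84), C(d2,76), D(d6,71), F(d5,64), G(d3,50), A(d6,42), B(d4,33), I(d5,21), K(d4,15)
E→slot 1; H→slot 3; J→slot 5; C→slot 2; D→slot 6; F→slot 4; G skipped; A skipped; B skipped; I skipped; K skipped.
Profit = 92 + 76 + 90 + 64 + 84 + 71 = 477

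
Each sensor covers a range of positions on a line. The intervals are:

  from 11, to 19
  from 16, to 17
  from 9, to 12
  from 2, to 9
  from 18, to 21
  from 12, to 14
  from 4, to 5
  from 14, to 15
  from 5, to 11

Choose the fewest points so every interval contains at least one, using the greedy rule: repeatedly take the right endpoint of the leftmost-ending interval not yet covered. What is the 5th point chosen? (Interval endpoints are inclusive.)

Sorted: [4,5] [2,9] [5,11] [9,12] [12,14] [14,15] [16,17] [11,19] [18,21]
{[4,5],[2,9],[5,11]} hit by 5; {[9,12],[12,14]} hit by 12; {[14,15]} hit by 15; {[16,17],[11,19]} hit by 17; {[18,21]} hit by 21.
Points: 5, 12, 15, 17, 21 (5 total).

21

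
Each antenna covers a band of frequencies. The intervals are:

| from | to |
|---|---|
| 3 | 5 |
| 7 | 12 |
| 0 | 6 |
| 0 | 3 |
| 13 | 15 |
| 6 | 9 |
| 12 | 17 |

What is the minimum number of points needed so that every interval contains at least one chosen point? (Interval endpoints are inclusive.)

3

Sort by right endpoint; whenever an interval is uncovered, place a point at its right end.
Sorted: [0,3] [3,5] [0,6] [6,9] [7,12] [13,15] [12,17]
{[0,3],[3,5],[0,6]} hit by 3; {[6,9],[7,12]} hit by 9; {[13,15],[12,17]} hit by 15.
Points: 3, 9, 15 (3 total).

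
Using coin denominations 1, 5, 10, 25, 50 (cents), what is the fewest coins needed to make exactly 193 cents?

9

Use the largest denomination that fits, subtract, and repeat.
193 = 3×50 + 1×25 + 1×10 + 1×5 + 3×1
Total coins = 3 + 1 + 1 + 1 + 3 = 9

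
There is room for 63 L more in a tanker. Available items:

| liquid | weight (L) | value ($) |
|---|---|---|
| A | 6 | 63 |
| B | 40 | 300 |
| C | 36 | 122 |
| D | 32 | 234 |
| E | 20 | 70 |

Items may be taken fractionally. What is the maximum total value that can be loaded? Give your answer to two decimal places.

487.31

Sort by value per unit weight and fill in that order.
Order: A (63/6=10.50) > B (300/40=7.50) > D (234/32=7.31) > E (70/20=3.50) > C (122/36=3.39)
Fill: take A (6 @ 63) → take B (40 @ 300) → take 17/32 of D → 124.31; 63/63 used.
Total value = 487.31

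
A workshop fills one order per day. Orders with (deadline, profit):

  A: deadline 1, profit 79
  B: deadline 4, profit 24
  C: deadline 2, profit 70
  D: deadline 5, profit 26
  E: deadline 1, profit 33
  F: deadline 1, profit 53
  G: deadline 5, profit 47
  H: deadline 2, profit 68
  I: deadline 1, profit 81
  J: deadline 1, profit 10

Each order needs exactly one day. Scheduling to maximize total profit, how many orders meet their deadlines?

Profit order: I=81 A=79 C=70 H=68 F=53 G=47 E=33 D=26 B=24 J=10
Assign: I→slot 1, A skipped, C→slot 2, H skipped, F skipped, G→slot 5, E skipped, D→slot 4, B→slot 3, J skipped.
Slots: [1:I] [2:C] [3:B] [4:D] [5:G]
5 of 10 scheduled.

5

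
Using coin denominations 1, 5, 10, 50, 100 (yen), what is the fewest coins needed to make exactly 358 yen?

Use the largest denomination that fits, subtract, and repeat.
358 = 3×100 + 1×50 + 1×5 + 3×1
Total coins = 3 + 1 + 1 + 3 = 8

8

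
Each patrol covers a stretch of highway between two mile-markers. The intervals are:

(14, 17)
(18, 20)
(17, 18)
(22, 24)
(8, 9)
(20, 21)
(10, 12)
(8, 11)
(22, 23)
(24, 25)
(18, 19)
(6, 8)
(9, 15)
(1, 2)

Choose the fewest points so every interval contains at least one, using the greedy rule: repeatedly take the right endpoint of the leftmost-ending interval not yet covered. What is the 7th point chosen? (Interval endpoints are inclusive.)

Process intervals by earliest right end; each time one isn't hit yet, stab at its right endpoint.
By right end: [1,2]  [6,8]  [8,9]  [8,11]  [10,12]  [9,15]  [14,17]  [17,18]  [18,19]  [18,20]  [20,21]  [22,23]  [22,24]  [24,25]
[1,2] uncovered → point at 2; [6,8] uncovered → point at 8; [10,12] uncovered → point at 12; [14,17] uncovered → point at 17; [18,19] uncovered → point at 19; [20,21] uncovered → point at 21; [22,23] uncovered → point at 23; [24,25] uncovered → point at 25.
Points: 2, 8, 12, 17, 19, 21, 23, 25 (8 total).

23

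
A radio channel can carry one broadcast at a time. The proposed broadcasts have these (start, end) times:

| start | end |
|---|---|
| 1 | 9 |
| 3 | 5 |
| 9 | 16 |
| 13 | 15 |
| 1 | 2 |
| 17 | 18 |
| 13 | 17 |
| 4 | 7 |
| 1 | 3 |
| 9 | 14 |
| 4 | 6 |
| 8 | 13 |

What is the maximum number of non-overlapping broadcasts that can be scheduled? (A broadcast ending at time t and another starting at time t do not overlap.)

5

By end time: (1,2), (1,3), (3,5), (4,6), (4,7), (1,9), (8,13), (9,14), (13,15), (9,16), (13,17), (17,18).
Pick (1,2); next start ≥ 2 → (3,5); next start ≥ 5 → (8,13); next start ≥ 13 → (13,15); next start ≥ 15 → (17,18).
Selected 5 broadcasts.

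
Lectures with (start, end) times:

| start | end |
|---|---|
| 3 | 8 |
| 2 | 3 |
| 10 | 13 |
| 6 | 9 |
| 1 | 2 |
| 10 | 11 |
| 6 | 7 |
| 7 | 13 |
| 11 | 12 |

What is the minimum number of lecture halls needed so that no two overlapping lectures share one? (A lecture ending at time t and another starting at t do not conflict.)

3

Count concurrent intervals with a sweep; the peak is the room count.
starts: [1, 2, 3, 6, 6, 7, 10, 10, 11]
ends:   [2, 3, 7, 8, 9, 11, 12, 13, 13]
s1→1 e2→0 s2→1 e3→0 s3→1 s6→2 s6→3  — peak 3.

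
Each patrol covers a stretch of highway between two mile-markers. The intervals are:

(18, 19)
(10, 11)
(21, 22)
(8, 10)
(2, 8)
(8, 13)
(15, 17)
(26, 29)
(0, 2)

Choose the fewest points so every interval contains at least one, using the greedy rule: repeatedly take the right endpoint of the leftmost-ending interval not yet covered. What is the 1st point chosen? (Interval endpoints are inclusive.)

Process intervals by earliest right end; each time one isn't hit yet, stab at its right endpoint.
Sorted: [0,2] [2,8] [8,10] [10,11] [8,13] [15,17] [18,19] [21,22] [26,29]
{[0,2],[2,8]} hit by 2; {[8,10],[10,11],[8,13]} hit by 10; {[15,17]} hit by 17; {[18,19]} hit by 19; {[21,22]} hit by 22; {[26,29]} hit by 29.
Points: 2, 10, 17, 19, 22, 29 (6 total).

2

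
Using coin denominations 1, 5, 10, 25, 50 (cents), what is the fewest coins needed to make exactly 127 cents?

127 − 2×50→27 − 1×25→2 − 2×1→0
Total coins = 2 + 1 + 2 = 5

5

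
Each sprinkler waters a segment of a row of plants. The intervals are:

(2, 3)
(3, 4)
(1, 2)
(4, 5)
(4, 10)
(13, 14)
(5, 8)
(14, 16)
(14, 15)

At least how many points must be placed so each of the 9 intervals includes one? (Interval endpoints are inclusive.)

4

Sorted: [1,2] [2,3] [3,4] [4,5] [5,8] [4,10] [13,14] [14,15] [14,16]
{[1,2],[2,3]} hit by 2; {[3,4],[4,5]} hit by 4; {[5,8],[4,10]} hit by 8; {[13,14],[14,15],[14,16]} hit by 14.
Points: 2, 4, 8, 14 (4 total).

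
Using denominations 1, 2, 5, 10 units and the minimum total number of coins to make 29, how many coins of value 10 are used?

2

29 = 2×10 + 1×5 + 2×2
Count of 10: 2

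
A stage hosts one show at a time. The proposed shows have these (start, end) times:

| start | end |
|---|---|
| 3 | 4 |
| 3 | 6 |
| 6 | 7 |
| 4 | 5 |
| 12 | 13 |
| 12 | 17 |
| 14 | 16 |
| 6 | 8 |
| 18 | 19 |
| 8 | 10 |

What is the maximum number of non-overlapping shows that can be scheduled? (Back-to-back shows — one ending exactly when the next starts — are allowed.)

Order by finish time; keep every interval that doesn't clash with the previous kept one.
Sorted by end: (3,4)  (4,5)  (3,6)  (6,7)  (6,8)  (8,10)  (12,13)  (14,16)  (12,17)  (18,19)
take (3,4); take (4,5); skip (3,6); take (6,7); take (8,10); take (12,13); take (14,16); take (18,19).
Selected 7 shows.

7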